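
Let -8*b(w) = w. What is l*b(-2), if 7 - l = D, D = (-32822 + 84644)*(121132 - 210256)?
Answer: 4618583935/4 ≈ 1.1546e+9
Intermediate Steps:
D = -4618583928 (D = 51822*(-89124) = -4618583928)
b(w) = -w/8
l = 4618583935 (l = 7 - 1*(-4618583928) = 7 + 4618583928 = 4618583935)
l*b(-2) = 4618583935*(-⅛*(-2)) = 4618583935*(¼) = 4618583935/4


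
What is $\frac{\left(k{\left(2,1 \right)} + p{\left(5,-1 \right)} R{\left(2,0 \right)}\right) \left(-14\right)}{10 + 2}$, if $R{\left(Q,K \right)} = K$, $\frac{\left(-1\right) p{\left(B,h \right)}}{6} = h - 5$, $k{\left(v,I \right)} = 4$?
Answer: $- \frac{14}{3} \approx -4.6667$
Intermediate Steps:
$p{\left(B,h \right)} = 30 - 6 h$ ($p{\left(B,h \right)} = - 6 \left(h - 5\right) = - 6 \left(-5 + h\right) = 30 - 6 h$)
$\frac{\left(k{\left(2,1 \right)} + p{\left(5,-1 \right)} R{\left(2,0 \right)}\right) \left(-14\right)}{10 + 2} = \frac{\left(4 + \left(30 - -6\right) 0\right) \left(-14\right)}{10 + 2} = \frac{\left(4 + \left(30 + 6\right) 0\right) \left(-14\right)}{12} = \left(4 + 36 \cdot 0\right) \left(-14\right) \frac{1}{12} = \left(4 + 0\right) \left(-14\right) \frac{1}{12} = 4 \left(-14\right) \frac{1}{12} = \left(-56\right) \frac{1}{12} = - \frac{14}{3}$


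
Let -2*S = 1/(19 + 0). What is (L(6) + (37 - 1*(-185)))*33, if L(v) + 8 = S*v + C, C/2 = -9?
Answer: 122793/19 ≈ 6462.8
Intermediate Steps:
C = -18 (C = 2*(-9) = -18)
S = -1/38 (S = -1/(2*(19 + 0)) = -½/19 = -½*1/19 = -1/38 ≈ -0.026316)
L(v) = -26 - v/38 (L(v) = -8 + (-v/38 - 18) = -8 + (-18 - v/38) = -26 - v/38)
(L(6) + (37 - 1*(-185)))*33 = ((-26 - 1/38*6) + (37 - 1*(-185)))*33 = ((-26 - 3/19) + (37 + 185))*33 = (-497/19 + 222)*33 = (3721/19)*33 = 122793/19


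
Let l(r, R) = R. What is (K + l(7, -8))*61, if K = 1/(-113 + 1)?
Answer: -54717/112 ≈ -488.54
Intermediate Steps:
K = -1/112 (K = 1/(-112) = -1/112 ≈ -0.0089286)
(K + l(7, -8))*61 = (-1/112 - 8)*61 = -897/112*61 = -54717/112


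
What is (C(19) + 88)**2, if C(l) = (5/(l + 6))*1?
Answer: 194481/25 ≈ 7779.2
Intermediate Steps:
C(l) = 5/(6 + l) (C(l) = (5/(6 + l))*1 = 5/(6 + l))
(C(19) + 88)**2 = (5/(6 + 19) + 88)**2 = (5/25 + 88)**2 = (5*(1/25) + 88)**2 = (1/5 + 88)**2 = (441/5)**2 = 194481/25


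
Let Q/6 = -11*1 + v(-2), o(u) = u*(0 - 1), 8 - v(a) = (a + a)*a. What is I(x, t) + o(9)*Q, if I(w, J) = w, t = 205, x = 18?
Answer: 612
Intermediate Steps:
v(a) = 8 - 2*a² (v(a) = 8 - (a + a)*a = 8 - 2*a*a = 8 - 2*a²)
o(u) = -u (o(u) = u*(-1) = -u)
Q = -66 (Q = 6*(-11*1 + (8 - 2*(-2)²)) = 6*(-11 + (8 - 2*4)) = 6*(-11 + (8 - 8)) = 6*(-11 + 0) = 6*(-11) = -66)
I(x, t) + o(9)*Q = 18 - 1*9*(-66) = 18 - 9*(-66) = 18 + 594 = 612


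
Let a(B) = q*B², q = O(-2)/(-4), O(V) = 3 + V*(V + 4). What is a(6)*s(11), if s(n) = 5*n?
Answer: 495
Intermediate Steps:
O(V) = 3 + V*(4 + V)
q = ¼ (q = (3 + (-2)² + 4*(-2))/(-4) = (3 + 4 - 8)*(-¼) = -1*(-¼) = ¼ ≈ 0.25000)
a(B) = B²/4
a(6)*s(11) = ((¼)*6²)*(5*11) = ((¼)*36)*55 = 9*55 = 495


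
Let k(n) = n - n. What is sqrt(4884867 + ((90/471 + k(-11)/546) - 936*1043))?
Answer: sqrt(96343554441)/157 ≈ 1977.0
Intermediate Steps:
k(n) = 0
sqrt(4884867 + ((90/471 + k(-11)/546) - 936*1043)) = sqrt(4884867 + ((90/471 + 0/546) - 936*1043)) = sqrt(4884867 + ((90*(1/471) + 0*(1/546)) - 976248)) = sqrt(4884867 + ((30/157 + 0) - 976248)) = sqrt(4884867 + (30/157 - 976248)) = sqrt(4884867 - 153270906/157) = sqrt(613653213/157) = sqrt(96343554441)/157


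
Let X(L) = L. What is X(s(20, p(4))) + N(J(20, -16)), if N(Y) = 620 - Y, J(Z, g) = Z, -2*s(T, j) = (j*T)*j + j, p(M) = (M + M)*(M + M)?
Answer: -40392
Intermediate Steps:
p(M) = 4*M² (p(M) = (2*M)*(2*M) = 4*M²)
s(T, j) = -j/2 - T*j²/2 (s(T, j) = -((j*T)*j + j)/2 = -((T*j)*j + j)/2 = -(T*j² + j)/2 = -(j + T*j²)/2 = -j/2 - T*j²/2)
X(s(20, p(4))) + N(J(20, -16)) = -4*4²*(1 + 20*(4*4²))/2 + (620 - 1*20) = -4*16*(1 + 20*(4*16))/2 + (620 - 20) = -½*64*(1 + 20*64) + 600 = -½*64*(1 + 1280) + 600 = -½*64*1281 + 600 = -40992 + 600 = -40392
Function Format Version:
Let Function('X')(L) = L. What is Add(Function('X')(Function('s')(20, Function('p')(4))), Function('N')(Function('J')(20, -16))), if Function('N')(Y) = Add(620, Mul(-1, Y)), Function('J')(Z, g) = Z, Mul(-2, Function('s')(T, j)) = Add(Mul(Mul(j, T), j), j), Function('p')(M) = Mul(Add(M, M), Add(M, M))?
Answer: -40392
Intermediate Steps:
Function('p')(M) = Mul(4, Pow(M, 2)) (Function('p')(M) = Mul(Mul(2, M), Mul(2, M)) = Mul(4, Pow(M, 2)))
Function('s')(T, j) = Add(Mul(Rational(-1, 2), j), Mul(Rational(-1, 2), T, Pow(j, 2))) (Function('s')(T, j) = Mul(Rational(-1, 2), Add(Mul(Mul(j, T), j), j)) = Mul(Rational(-1, 2), Add(Mul(Mul(T, j), j), j)) = Mul(Rational(-1, 2), Add(Mul(T, Pow(j, 2)), j)) = Mul(Rational(-1, 2), Add(j, Mul(T, Pow(j, 2)))) = Add(Mul(Rational(-1, 2), j), Mul(Rational(-1, 2), T, Pow(j, 2))))
Add(Function('X')(Function('s')(20, Function('p')(4))), Function('N')(Function('J')(20, -16))) = Add(Mul(Rational(-1, 2), Mul(4, Pow(4, 2)), Add(1, Mul(20, Mul(4, Pow(4, 2))))), Add(620, Mul(-1, 20))) = Add(Mul(Rational(-1, 2), Mul(4, 16), Add(1, Mul(20, Mul(4, 16)))), Add(620, -20)) = Add(Mul(Rational(-1, 2), 64, Add(1, Mul(20, 64))), 600) = Add(Mul(Rational(-1, 2), 64, Add(1, 1280)), 600) = Add(Mul(Rational(-1, 2), 64, 1281), 600) = Add(-40992, 600) = -40392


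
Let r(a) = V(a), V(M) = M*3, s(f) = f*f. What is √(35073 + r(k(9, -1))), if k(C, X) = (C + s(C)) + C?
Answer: 3*√3930 ≈ 188.07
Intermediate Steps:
s(f) = f²
k(C, X) = C² + 2*C (k(C, X) = (C + C²) + C = C² + 2*C)
V(M) = 3*M
r(a) = 3*a
√(35073 + r(k(9, -1))) = √(35073 + 3*(9*(2 + 9))) = √(35073 + 3*(9*11)) = √(35073 + 3*99) = √(35073 + 297) = √35370 = 3*√3930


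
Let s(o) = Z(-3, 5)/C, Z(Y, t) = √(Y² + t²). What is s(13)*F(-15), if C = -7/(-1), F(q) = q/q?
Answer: √34/7 ≈ 0.83299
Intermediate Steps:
F(q) = 1
C = 7 (C = -7*(-1) = 7)
s(o) = √34/7 (s(o) = √((-3)² + 5²)/7 = √(9 + 25)*(⅐) = √34*(⅐) = √34/7)
s(13)*F(-15) = (√34/7)*1 = √34/7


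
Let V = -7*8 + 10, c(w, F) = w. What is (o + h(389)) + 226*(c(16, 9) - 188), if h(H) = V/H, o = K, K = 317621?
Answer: 108433315/389 ≈ 2.7875e+5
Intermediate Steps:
o = 317621
V = -46 (V = -56 + 10 = -46)
h(H) = -46/H
(o + h(389)) + 226*(c(16, 9) - 188) = (317621 - 46/389) + 226*(16 - 188) = (317621 - 46*1/389) + 226*(-172) = (317621 - 46/389) - 38872 = 123554523/389 - 38872 = 108433315/389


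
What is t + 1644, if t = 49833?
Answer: 51477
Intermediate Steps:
t + 1644 = 49833 + 1644 = 51477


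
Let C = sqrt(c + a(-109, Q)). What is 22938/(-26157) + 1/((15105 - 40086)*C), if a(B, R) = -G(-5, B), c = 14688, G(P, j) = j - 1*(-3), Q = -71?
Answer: -7646/8719 - sqrt(14794)/369568914 ≈ -0.87694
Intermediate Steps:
G(P, j) = 3 + j (G(P, j) = j + 3 = 3 + j)
a(B, R) = -3 - B (a(B, R) = -(3 + B) = -3 - B)
C = sqrt(14794) (C = sqrt(14688 + (-3 - 1*(-109))) = sqrt(14688 + (-3 + 109)) = sqrt(14688 + 106) = sqrt(14794) ≈ 121.63)
22938/(-26157) + 1/((15105 - 40086)*C) = 22938/(-26157) + 1/((15105 - 40086)*(sqrt(14794))) = 22938*(-1/26157) + (sqrt(14794)/14794)/(-24981) = -7646/8719 - sqrt(14794)/369568914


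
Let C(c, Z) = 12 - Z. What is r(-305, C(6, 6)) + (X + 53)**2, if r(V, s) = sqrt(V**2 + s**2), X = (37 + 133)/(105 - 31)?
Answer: 4186116/1369 + sqrt(93061) ≈ 3362.9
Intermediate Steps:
X = 85/37 (X = 170/74 = 170*(1/74) = 85/37 ≈ 2.2973)
r(-305, C(6, 6)) + (X + 53)**2 = sqrt((-305)**2 + (12 - 1*6)**2) + (85/37 + 53)**2 = sqrt(93025 + (12 - 6)**2) + (2046/37)**2 = sqrt(93025 + 6**2) + 4186116/1369 = sqrt(93025 + 36) + 4186116/1369 = sqrt(93061) + 4186116/1369 = 4186116/1369 + sqrt(93061)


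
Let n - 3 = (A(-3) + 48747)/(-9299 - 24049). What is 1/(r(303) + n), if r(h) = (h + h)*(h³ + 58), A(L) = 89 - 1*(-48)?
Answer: 8337/140543646269860 ≈ 5.9320e-11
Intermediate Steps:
A(L) = 137 (A(L) = 89 + 48 = 137)
n = 12790/8337 (n = 3 + (137 + 48747)/(-9299 - 24049) = 3 + 48884/(-33348) = 3 + 48884*(-1/33348) = 3 - 12221/8337 = 12790/8337 ≈ 1.5341)
r(h) = 2*h*(58 + h³) (r(h) = (2*h)*(58 + h³) = 2*h*(58 + h³))
1/(r(303) + n) = 1/(2*303*(58 + 303³) + 12790/8337) = 1/(2*303*(58 + 27818127) + 12790/8337) = 1/(2*303*27818185 + 12790/8337) = 1/(16857820110 + 12790/8337) = 1/(140543646269860/8337) = 8337/140543646269860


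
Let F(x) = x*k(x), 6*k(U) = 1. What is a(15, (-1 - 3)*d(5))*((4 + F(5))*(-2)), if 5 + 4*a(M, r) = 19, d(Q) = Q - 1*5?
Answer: -203/6 ≈ -33.833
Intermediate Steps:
k(U) = ⅙ (k(U) = (⅙)*1 = ⅙)
d(Q) = -5 + Q (d(Q) = Q - 5 = -5 + Q)
F(x) = x/6 (F(x) = x*(⅙) = x/6)
a(M, r) = 7/2 (a(M, r) = -5/4 + (¼)*19 = -5/4 + 19/4 = 7/2)
a(15, (-1 - 3)*d(5))*((4 + F(5))*(-2)) = 7*((4 + (⅙)*5)*(-2))/2 = 7*((4 + ⅚)*(-2))/2 = 7*((29/6)*(-2))/2 = (7/2)*(-29/3) = -203/6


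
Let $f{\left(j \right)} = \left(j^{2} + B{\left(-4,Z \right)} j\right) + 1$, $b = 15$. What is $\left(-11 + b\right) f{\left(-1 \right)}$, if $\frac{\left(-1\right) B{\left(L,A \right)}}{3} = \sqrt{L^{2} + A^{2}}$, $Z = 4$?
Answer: $8 + 48 \sqrt{2} \approx 75.882$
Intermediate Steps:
$B{\left(L,A \right)} = - 3 \sqrt{A^{2} + L^{2}}$ ($B{\left(L,A \right)} = - 3 \sqrt{L^{2} + A^{2}} = - 3 \sqrt{A^{2} + L^{2}}$)
$f{\left(j \right)} = 1 + j^{2} - 12 j \sqrt{2}$ ($f{\left(j \right)} = \left(j^{2} + - 3 \sqrt{4^{2} + \left(-4\right)^{2}} j\right) + 1 = \left(j^{2} + - 3 \sqrt{16 + 16} j\right) + 1 = \left(j^{2} + - 3 \sqrt{32} j\right) + 1 = \left(j^{2} + - 3 \cdot 4 \sqrt{2} j\right) + 1 = \left(j^{2} + - 12 \sqrt{2} j\right) + 1 = \left(j^{2} - 12 j \sqrt{2}\right) + 1 = 1 + j^{2} - 12 j \sqrt{2}$)
$\left(-11 + b\right) f{\left(-1 \right)} = \left(-11 + 15\right) \left(1 + \left(-1\right)^{2} - - 12 \sqrt{2}\right) = 4 \left(1 + 1 + 12 \sqrt{2}\right) = 4 \left(2 + 12 \sqrt{2}\right) = 8 + 48 \sqrt{2}$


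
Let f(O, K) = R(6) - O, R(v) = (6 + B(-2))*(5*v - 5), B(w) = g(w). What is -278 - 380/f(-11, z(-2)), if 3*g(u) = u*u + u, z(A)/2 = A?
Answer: -149314/533 ≈ -280.14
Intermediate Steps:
z(A) = 2*A
g(u) = u/3 + u²/3 (g(u) = (u*u + u)/3 = (u² + u)/3 = (u + u²)/3 = u/3 + u²/3)
B(w) = w*(1 + w)/3
R(v) = -100/3 + 100*v/3 (R(v) = (6 + (⅓)*(-2)*(1 - 2))*(5*v - 5) = (6 + (⅓)*(-2)*(-1))*(-5 + 5*v) = (6 + ⅔)*(-5 + 5*v) = 20*(-5 + 5*v)/3 = -100/3 + 100*v/3)
f(O, K) = 500/3 - O (f(O, K) = (-100/3 + (100/3)*6) - O = (-100/3 + 200) - O = 500/3 - O)
-278 - 380/f(-11, z(-2)) = -278 - 380/(500/3 - 1*(-11)) = -278 - 380/(500/3 + 11) = -278 - 380/533/3 = -278 - 380*3/533 = -278 - 1*1140/533 = -278 - 1140/533 = -149314/533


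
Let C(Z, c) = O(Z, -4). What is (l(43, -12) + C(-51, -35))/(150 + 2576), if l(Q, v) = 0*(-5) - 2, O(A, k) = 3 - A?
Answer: 26/1363 ≈ 0.019076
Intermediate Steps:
l(Q, v) = -2 (l(Q, v) = 0 - 2 = -2)
C(Z, c) = 3 - Z
(l(43, -12) + C(-51, -35))/(150 + 2576) = (-2 + (3 - 1*(-51)))/(150 + 2576) = (-2 + (3 + 51))/2726 = (-2 + 54)*(1/2726) = 52*(1/2726) = 26/1363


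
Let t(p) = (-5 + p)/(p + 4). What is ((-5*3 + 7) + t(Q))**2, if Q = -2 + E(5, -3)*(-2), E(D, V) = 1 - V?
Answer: 121/4 ≈ 30.250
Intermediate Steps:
Q = -10 (Q = -2 + (1 - 1*(-3))*(-2) = -2 + (1 + 3)*(-2) = -2 + 4*(-2) = -2 - 8 = -10)
t(p) = (-5 + p)/(4 + p)
((-5*3 + 7) + t(Q))**2 = ((-5*3 + 7) + (-5 - 10)/(4 - 10))**2 = ((-15 + 7) - 15/(-6))**2 = (-8 - 1/6*(-15))**2 = (-8 + 5/2)**2 = (-11/2)**2 = 121/4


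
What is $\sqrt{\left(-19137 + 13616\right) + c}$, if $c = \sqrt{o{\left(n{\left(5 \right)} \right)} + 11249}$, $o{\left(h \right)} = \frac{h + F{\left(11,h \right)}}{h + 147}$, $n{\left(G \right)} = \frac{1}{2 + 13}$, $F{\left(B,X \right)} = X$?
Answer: $\frac{\sqrt{-6716898289 + 4412 \sqrt{855352234}}}{1103} \approx 73.586 i$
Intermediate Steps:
$n{\left(G \right)} = \frac{1}{15}$
$o{\left(h \right)} = \frac{2 h}{147 + h}$ ($o{\left(h \right)} = \frac{h + h}{h + 147} = \frac{2 h}{147 + h}$)
$c = \frac{4 \sqrt{855352234}}{1103}$ ($c = \sqrt{2 \cdot \frac{1}{15} \frac{1}{147 + \frac{1}{15}} + 11249} = \sqrt{2 \cdot \frac{1}{15} \frac{1}{\frac{2206}{15}} + 11249} = \sqrt{2 \cdot \frac{1}{15} \cdot \frac{15}{2206} + 11249} = \sqrt{\frac{1}{1103} + 11249} = \sqrt{\frac{12407648}{1103}} = \frac{4 \sqrt{855352234}}{1103} \approx 106.06$)
$\sqrt{\left(-19137 + 13616\right) + c} = \sqrt{\left(-19137 + 13616\right) + \frac{4 \sqrt{855352234}}{1103}} = \sqrt{-5521 + \frac{4 \sqrt{855352234}}{1103}}$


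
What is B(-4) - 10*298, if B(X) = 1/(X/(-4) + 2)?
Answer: -8939/3 ≈ -2979.7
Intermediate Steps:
B(X) = 1/(2 - X/4) (B(X) = 1/(X*(-¼) + 2) = 1/(-X/4 + 2) = 1/(2 - X/4))
B(-4) - 10*298 = -4/(-8 - 4) - 10*298 = -4/(-12) - 2980 = -4*(-1/12) - 2980 = ⅓ - 2980 = -8939/3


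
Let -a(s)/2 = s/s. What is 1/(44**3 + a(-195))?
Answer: 1/85182 ≈ 1.1740e-5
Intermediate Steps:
a(s) = -2 (a(s) = -2*s/s = -2*1 = -2)
1/(44**3 + a(-195)) = 1/(44**3 - 2) = 1/(85184 - 2) = 1/85182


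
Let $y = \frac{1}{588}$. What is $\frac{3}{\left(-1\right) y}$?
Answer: $-1764$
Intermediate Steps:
$y = \frac{1}{588} \approx 0.0017007$
$\frac{3}{\left(-1\right) y} = \frac{3}{\left(-1\right) \frac{1}{588}} = \frac{3}{- \frac{1}{588}} = 3 \left(-588\right) = -1764$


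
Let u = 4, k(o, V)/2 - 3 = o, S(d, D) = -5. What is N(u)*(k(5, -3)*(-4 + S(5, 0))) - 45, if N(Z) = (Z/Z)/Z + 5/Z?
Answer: -261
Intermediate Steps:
k(o, V) = 6 + 2*o
N(Z) = 6/Z (N(Z) = 1/Z + 5/Z = 6/Z)
N(u)*(k(5, -3)*(-4 + S(5, 0))) - 45 = (6/4)*((6 + 2*5)*(-4 - 5)) - 45 = (6*(¼))*((6 + 10)*(-9)) - 45 = 3*(16*(-9))/2 - 45 = (3/2)*(-144) - 45 = -216 - 45 = -261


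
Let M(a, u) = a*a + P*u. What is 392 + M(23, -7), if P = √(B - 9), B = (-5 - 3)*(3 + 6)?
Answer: 921 - 63*I ≈ 921.0 - 63.0*I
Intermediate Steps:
B = -72 (B = -8*9 = -72)
P = 9*I (P = √(-72 - 9) = √(-81) = 9*I ≈ 9.0*I)
M(a, u) = a² + 9*I*u (M(a, u) = a*a + (9*I)*u = a² + 9*I*u)
392 + M(23, -7) = 392 + (23² + 9*I*(-7)) = 392 + (529 - 63*I) = 921 - 63*I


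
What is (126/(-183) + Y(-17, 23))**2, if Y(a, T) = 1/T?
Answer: 819025/1968409 ≈ 0.41608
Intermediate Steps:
(126/(-183) + Y(-17, 23))**2 = (126/(-183) + 1/23)**2 = (126*(-1/183) + 1/23)**2 = (-42/61 + 1/23)**2 = (-905/1403)**2 = 819025/1968409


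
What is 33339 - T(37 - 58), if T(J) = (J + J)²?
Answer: 31575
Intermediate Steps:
T(J) = 4*J² (T(J) = (2*J)² = 4*J²)
33339 - T(37 - 58) = 33339 - 4*(37 - 58)² = 33339 - 4*(-21)² = 33339 - 4*441 = 33339 - 1*1764 = 33339 - 1764 = 31575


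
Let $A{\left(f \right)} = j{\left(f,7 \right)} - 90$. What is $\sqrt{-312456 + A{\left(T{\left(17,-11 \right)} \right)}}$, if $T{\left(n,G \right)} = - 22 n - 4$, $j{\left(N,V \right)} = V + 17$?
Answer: $7 i \sqrt{6378} \approx 559.04 i$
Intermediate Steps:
$j{\left(N,V \right)} = 17 + V$
$T{\left(n,G \right)} = -4 - 22 n$
$A{\left(f \right)} = -66$ ($A{\left(f \right)} = \left(17 + 7\right) - 90 = 24 - 90 = -66$)
$\sqrt{-312456 + A{\left(T{\left(17,-11 \right)} \right)}} = \sqrt{-312456 - 66} = \sqrt{-312522} = 7 i \sqrt{6378}$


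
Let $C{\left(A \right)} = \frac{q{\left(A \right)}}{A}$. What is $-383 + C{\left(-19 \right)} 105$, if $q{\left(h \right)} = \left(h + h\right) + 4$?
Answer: $- \frac{3707}{19} \approx -195.11$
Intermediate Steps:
$q{\left(h \right)} = 4 + 2 h$ ($q{\left(h \right)} = 2 h + 4 = 4 + 2 h$)
$C{\left(A \right)} = \frac{4 + 2 A}{A}$
$-383 + C{\left(-19 \right)} 105 = -383 + \left(2 + \frac{4}{-19}\right) 105 = -383 + \left(2 + 4 \left(- \frac{1}{19}\right)\right) 105 = -383 + \left(2 - \frac{4}{19}\right) 105 = -383 + \frac{34}{19} \cdot 105 = -383 + \frac{3570}{19} = - \frac{3707}{19}$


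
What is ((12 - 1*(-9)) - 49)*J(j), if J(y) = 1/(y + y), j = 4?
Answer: -7/2 ≈ -3.5000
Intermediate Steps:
J(y) = 1/(2*y)
((12 - 1*(-9)) - 49)*J(j) = ((12 - 1*(-9)) - 49)*((1/2)/4) = ((12 + 9) - 49)*((1/2)*(1/4)) = (21 - 49)*(1/8) = -28*1/8 = -7/2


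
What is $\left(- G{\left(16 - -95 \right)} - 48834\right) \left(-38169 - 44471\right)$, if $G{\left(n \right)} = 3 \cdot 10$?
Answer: $4038120960$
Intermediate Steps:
$G{\left(n \right)} = 30$
$\left(- G{\left(16 - -95 \right)} - 48834\right) \left(-38169 - 44471\right) = \left(\left(-1\right) 30 - 48834\right) \left(-38169 - 44471\right) = \left(-30 - 48834\right) \left(-82640\right) = \left(-48864\right) \left(-82640\right) = 4038120960$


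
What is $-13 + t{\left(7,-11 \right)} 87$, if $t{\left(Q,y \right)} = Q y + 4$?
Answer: $-6364$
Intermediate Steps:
$t{\left(Q,y \right)} = 4 + Q y$
$-13 + t{\left(7,-11 \right)} 87 = -13 + \left(4 + 7 \left(-11\right)\right) 87 = -13 + \left(4 - 77\right) 87 = -13 - 6351 = -6364$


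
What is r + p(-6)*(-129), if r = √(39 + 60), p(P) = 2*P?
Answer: 1548 + 3*√11 ≈ 1557.9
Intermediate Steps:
r = 3*√11 (r = √99 = 3*√11 ≈ 9.9499)
r + p(-6)*(-129) = 3*√11 + (2*(-6))*(-129) = 3*√11 - 12*(-129) = 3*√11 + 1548 = 1548 + 3*√11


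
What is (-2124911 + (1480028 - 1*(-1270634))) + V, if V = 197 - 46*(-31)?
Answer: 627374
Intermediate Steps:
V = 1623 (V = 197 + 1426 = 1623)
(-2124911 + (1480028 - 1*(-1270634))) + V = (-2124911 + (1480028 - 1*(-1270634))) + 1623 = (-2124911 + (1480028 + 1270634)) + 1623 = (-2124911 + 2750662) + 1623 = 625751 + 1623 = 627374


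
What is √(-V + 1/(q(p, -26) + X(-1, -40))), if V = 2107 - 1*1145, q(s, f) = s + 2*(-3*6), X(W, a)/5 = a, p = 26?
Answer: I*√42424410/210 ≈ 31.016*I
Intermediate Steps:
X(W, a) = 5*a
q(s, f) = -36 + s (q(s, f) = s + 2*(-18) = s - 36 = -36 + s)
V = 962 (V = 2107 - 1145 = 962)
√(-V + 1/(q(p, -26) + X(-1, -40))) = √(-1*962 + 1/((-36 + 26) + 5*(-40))) = √(-962 + 1/(-10 - 200)) = √(-962 + 1/(-210)) = √(-962 - 1/210) = √(-202021/210) = I*√42424410/210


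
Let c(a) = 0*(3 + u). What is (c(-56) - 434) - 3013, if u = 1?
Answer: -3447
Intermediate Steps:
c(a) = 0 (c(a) = 0*(3 + 1) = 0*4 = 0)
(c(-56) - 434) - 3013 = (0 - 434) - 3013 = -434 - 3013 = -3447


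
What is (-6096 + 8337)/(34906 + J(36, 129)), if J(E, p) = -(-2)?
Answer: 747/11636 ≈ 0.064197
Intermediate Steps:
J(E, p) = 2 (J(E, p) = -1*(-2) = 2)
(-6096 + 8337)/(34906 + J(36, 129)) = (-6096 + 8337)/(34906 + 2) = 2241/34908 = 2241*(1/34908) = 747/11636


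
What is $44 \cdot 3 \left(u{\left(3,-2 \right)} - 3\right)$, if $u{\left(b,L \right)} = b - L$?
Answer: $264$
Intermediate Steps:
$44 \cdot 3 \left(u{\left(3,-2 \right)} - 3\right) = 44 \cdot 3 \left(\left(3 - -2\right) - 3\right) = 44 \cdot 3 \left(\left(3 + 2\right) - 3\right) = 44 \cdot 3 \left(5 - 3\right) = 44 \cdot 3 \cdot 2 = 44 \cdot 6 = 264$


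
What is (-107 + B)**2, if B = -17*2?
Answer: 19881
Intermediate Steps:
B = -34
(-107 + B)**2 = (-107 - 34)**2 = (-141)**2 = 19881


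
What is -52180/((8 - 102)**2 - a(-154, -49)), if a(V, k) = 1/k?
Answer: -511364/86593 ≈ -5.9054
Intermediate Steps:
-52180/((8 - 102)**2 - a(-154, -49)) = -52180/((8 - 102)**2 - 1/(-49)) = -52180/((-94)**2 - 1*(-1/49)) = -52180/(8836 + 1/49) = -52180/432965/49 = -52180*49/432965 = -511364/86593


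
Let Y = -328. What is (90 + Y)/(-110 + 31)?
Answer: 238/79 ≈ 3.0127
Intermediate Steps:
(90 + Y)/(-110 + 31) = (90 - 328)/(-110 + 31) = -238/(-79) = -238*(-1/79) = 238/79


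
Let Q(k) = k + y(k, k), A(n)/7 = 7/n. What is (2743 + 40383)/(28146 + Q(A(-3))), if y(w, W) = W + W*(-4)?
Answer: 64689/42268 ≈ 1.5304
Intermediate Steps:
A(n) = 49/n (A(n) = 7*(7/n) = 49/n)
y(w, W) = -3*W (y(w, W) = W - 4*W = -3*W)
Q(k) = -2*k (Q(k) = k - 3*k = -2*k)
(2743 + 40383)/(28146 + Q(A(-3))) = (2743 + 40383)/(28146 - 98/(-3)) = 43126/(28146 - 98*(-1)/3) = 43126/(28146 - 2*(-49/3)) = 43126/(28146 + 98/3) = 43126/(84536/3) = 43126*(3/84536) = 64689/42268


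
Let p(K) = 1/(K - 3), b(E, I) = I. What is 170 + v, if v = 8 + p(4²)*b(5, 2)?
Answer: 2316/13 ≈ 178.15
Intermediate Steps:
p(K) = 1/(-3 + K)
v = 106/13 (v = 8 + 2/(-3 + 4²) = 8 + 2/(-3 + 16) = 8 + 2/13 = 106/13 ≈ 8.1538)
170 + v = 170 + 106/13 = 2316/13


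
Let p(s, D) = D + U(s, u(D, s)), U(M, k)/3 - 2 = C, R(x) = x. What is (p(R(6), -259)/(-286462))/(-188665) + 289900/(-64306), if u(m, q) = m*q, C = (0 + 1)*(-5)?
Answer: -356085179968432/78987283745645 ≈ -4.5081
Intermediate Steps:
C = -5 (C = 1*(-5) = -5)
U(M, k) = -9 (U(M, k) = 6 + 3*(-5) = 6 - 15 = -9)
p(s, D) = -9 + D (p(s, D) = D - 9 = -9 + D)
(p(R(6), -259)/(-286462))/(-188665) + 289900/(-64306) = ((-9 - 259)/(-286462))/(-188665) + 289900/(-64306) = -268*(-1/286462)*(-1/188665) + 289900*(-1/64306) = (134/143231)*(-1/188665) - 144950/32153 = -134/27022676615 - 144950/32153 = -356085179968432/78987283745645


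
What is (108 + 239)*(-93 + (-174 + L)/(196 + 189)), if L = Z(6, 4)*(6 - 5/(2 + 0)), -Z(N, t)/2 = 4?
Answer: -12494429/385 ≈ -32453.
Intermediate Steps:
Z(N, t) = -8 (Z(N, t) = -2*4 = -8)
L = -28 (L = -8*(6 - 5/(2 + 0)) = -8*(6 - 5/2) = -8*7/2 = -28)
(108 + 239)*(-93 + (-174 + L)/(196 + 189)) = (108 + 239)*(-93 + (-174 - 28)/(196 + 189)) = 347*(-93 - 202/385) = 347*(-36007/385) = -12494429/385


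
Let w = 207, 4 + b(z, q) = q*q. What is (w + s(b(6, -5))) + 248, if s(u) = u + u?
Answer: 497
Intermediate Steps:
b(z, q) = -4 + q² (b(z, q) = -4 + q*q = -4 + q²)
s(u) = 2*u
(w + s(b(6, -5))) + 248 = (207 + 2*(-4 + (-5)²)) + 248 = (207 + 2*(-4 + 25)) + 248 = (207 + 2*21) + 248 = (207 + 42) + 248 = 249 + 248 = 497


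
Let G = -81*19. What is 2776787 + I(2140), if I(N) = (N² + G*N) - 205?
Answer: 4062722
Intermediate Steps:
G = -1539
I(N) = -205 + N² - 1539*N (I(N) = (N² - 1539*N) - 205 = -205 + N² - 1539*N)
2776787 + I(2140) = 2776787 + (-205 + 2140² - 1539*2140) = 2776787 + (-205 + 4579600 - 3293460) = 2776787 + 1285935 = 4062722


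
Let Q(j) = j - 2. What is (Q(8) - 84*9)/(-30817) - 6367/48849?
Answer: -159575089/1505379633 ≈ -0.10600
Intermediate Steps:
Q(j) = -2 + j
(Q(8) - 84*9)/(-30817) - 6367/48849 = ((-2 + 8) - 84*9)/(-30817) - 6367/48849 = (6 - 756)*(-1/30817) - 6367*1/48849 = -750*(-1/30817) - 6367/48849 = 750/30817 - 6367/48849 = -159575089/1505379633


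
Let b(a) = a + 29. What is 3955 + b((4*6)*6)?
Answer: 4128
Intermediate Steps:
b(a) = 29 + a
3955 + b((4*6)*6) = 3955 + (29 + (4*6)*6) = 3955 + (29 + 24*6) = 3955 + (29 + 144) = 3955 + 173 = 4128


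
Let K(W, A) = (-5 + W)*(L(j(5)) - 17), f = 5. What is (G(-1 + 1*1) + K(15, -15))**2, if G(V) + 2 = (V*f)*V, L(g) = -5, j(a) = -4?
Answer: 49284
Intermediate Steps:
G(V) = -2 + 5*V**2 (G(V) = -2 + (V*5)*V = -2 + (5*V)*V = -2 + 5*V**2)
K(W, A) = 110 - 22*W (K(W, A) = (-5 + W)*(-5 - 17) = (-5 + W)*(-22) = 110 - 22*W)
(G(-1 + 1*1) + K(15, -15))**2 = ((-2 + 5*(-1 + 1*1)**2) + (110 - 22*15))**2 = ((-2 + 5*(-1 + 1)**2) + (110 - 330))**2 = ((-2 + 5*0**2) - 220)**2 = ((-2 + 5*0) - 220)**2 = ((-2 + 0) - 220)**2 = (-2 - 220)**2 = (-222)**2 = 49284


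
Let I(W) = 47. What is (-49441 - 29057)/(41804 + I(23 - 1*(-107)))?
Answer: -78498/41851 ≈ -1.8757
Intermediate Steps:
(-49441 - 29057)/(41804 + I(23 - 1*(-107))) = (-49441 - 29057)/(41804 + 47) = -78498/41851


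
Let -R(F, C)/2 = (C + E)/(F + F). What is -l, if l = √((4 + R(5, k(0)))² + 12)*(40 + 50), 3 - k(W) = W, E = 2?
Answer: -90*√21 ≈ -412.43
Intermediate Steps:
k(W) = 3 - W
R(F, C) = -(2 + C)/F (R(F, C) = -2*(C + 2)/(F + F) = -2*(2 + C)/(2*F) = -2*(2 + C)*1/(2*F) = -(2 + C)/F)
l = 90*√21 (l = √((4 + (-2 - (3 - 1*0))/5)² + 12)*(40 + 50) = √((4 + (-2 - (3 + 0))/5)² + 12)*90 = √((4 + (-2 - 1*3)/5)² + 12)*90 = √((4 + (-2 - 3)/5)² + 12)*90 = √((4 + (⅕)*(-5))² + 12)*90 = √((4 - 1)² + 12)*90 = √(3² + 12)*90 = √(9 + 12)*90 = √21*90 = 90*√21 ≈ 412.43)
-l = -90*√21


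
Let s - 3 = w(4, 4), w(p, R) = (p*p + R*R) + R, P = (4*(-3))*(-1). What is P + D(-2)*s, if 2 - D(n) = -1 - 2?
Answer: 207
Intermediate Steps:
D(n) = 5 (D(n) = 2 - (-1 - 2) = 2 - 1*(-3) = 2 + 3 = 5)
P = 12 (P = -12*(-1) = 12)
w(p, R) = R + R² + p² (w(p, R) = (p² + R²) + R = (R² + p²) + R = R + R² + p²)
s = 39 (s = 3 + (4 + 4² + 4²) = 3 + (4 + 16 + 16) = 3 + 36 = 39)
P + D(-2)*s = 12 + 5*39 = 12 + 195 = 207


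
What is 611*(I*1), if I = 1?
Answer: 611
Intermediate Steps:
611*(I*1) = 611*(1*1) = 611*1 = 611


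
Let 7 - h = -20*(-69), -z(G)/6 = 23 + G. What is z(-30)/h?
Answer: -42/1373 ≈ -0.030590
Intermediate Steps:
z(G) = -138 - 6*G (z(G) = -6*(23 + G) = -138 - 6*G)
h = -1373 (h = 7 - (-20)*(-69) = 7 - 1*1380 = 7 - 1380 = -1373)
z(-30)/h = (-138 - 6*(-30))/(-1373) = (-138 + 180)*(-1/1373) = 42*(-1/1373) = -42/1373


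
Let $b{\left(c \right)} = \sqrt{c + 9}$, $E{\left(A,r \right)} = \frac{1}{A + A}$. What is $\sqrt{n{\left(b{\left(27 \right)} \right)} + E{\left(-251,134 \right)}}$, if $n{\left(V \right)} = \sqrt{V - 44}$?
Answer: $\frac{\sqrt{-502 + 252004 i \sqrt{38}}}{502} \approx 1.7553 + 1.7559 i$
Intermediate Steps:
$E{\left(A,r \right)} = \frac{1}{2 A}$
$b{\left(c \right)} = \sqrt{9 + c}$
$n{\left(V \right)} = \sqrt{-44 + V}$
$\sqrt{n{\left(b{\left(27 \right)} \right)} + E{\left(-251,134 \right)}} = \sqrt{\sqrt{-44 + \sqrt{9 + 27}} + \frac{1}{2 \left(-251\right)}} = \sqrt{\sqrt{-44 + \sqrt{36}} + \frac{1}{2} \left(- \frac{1}{251}\right)} = \sqrt{\sqrt{-44 + 6} - \frac{1}{502}} = \sqrt{\sqrt{-38} - \frac{1}{502}} = \sqrt{i \sqrt{38} - \frac{1}{502}} = \sqrt{- \frac{1}{502} + i \sqrt{38}}$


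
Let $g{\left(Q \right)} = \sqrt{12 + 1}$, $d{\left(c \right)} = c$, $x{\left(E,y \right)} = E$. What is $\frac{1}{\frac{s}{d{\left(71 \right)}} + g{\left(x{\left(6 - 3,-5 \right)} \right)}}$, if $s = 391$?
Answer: $\frac{27761}{87348} - \frac{5041 \sqrt{13}}{87348} \approx 0.10974$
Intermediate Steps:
$g{\left(Q \right)} = \sqrt{13}$
$\frac{1}{\frac{s}{d{\left(71 \right)}} + g{\left(x{\left(6 - 3,-5 \right)} \right)}} = \frac{1}{\frac{391}{71} + \sqrt{13}}$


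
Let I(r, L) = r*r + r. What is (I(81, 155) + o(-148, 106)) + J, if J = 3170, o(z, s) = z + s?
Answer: 9770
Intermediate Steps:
I(r, L) = r + r² (I(r, L) = r² + r = r + r²)
o(z, s) = s + z
(I(81, 155) + o(-148, 106)) + J = (81*(1 + 81) + (106 - 148)) + 3170 = (81*82 - 42) + 3170 = (6642 - 42) + 3170 = 6600 + 3170 = 9770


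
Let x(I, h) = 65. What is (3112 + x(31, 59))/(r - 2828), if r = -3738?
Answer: -3177/6566 ≈ -0.48386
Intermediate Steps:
(3112 + x(31, 59))/(r - 2828) = (3112 + 65)/(-3738 - 2828) = 3177/(-6566) = 3177*(-1/6566) = -3177/6566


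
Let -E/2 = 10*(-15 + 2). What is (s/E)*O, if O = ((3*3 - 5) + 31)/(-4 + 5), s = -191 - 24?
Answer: -1505/52 ≈ -28.942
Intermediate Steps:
s = -215
E = 260 (E = -20*(-15 + 2) = -20*(-13) = -2*(-130) = 260)
O = 35 (O = ((9 - 5) + 31)/1 = (4 + 31)*1 = 35*1 = 35)
(s/E)*O = -215/260*35 = -215*1/260*35 = -43/52*35 = -1505/52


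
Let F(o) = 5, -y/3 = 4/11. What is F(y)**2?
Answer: 25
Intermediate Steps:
y = -12/11 ≈ -1.0909
F(y)**2 = 5**2 = 25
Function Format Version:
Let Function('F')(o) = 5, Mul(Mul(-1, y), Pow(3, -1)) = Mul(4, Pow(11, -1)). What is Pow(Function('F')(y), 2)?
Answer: 25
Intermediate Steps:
y = Rational(-12, 11) (y = Mul(-3, Mul(4, Pow(11, -1))) = Mul(-3, Mul(4, Rational(1, 11))) = Mul(-3, Rational(4, 11)) = Rational(-12, 11) ≈ -1.0909)
Pow(Function('F')(y), 2) = Pow(5, 2) = 25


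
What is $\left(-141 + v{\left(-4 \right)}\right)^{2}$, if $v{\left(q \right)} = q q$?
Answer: $15625$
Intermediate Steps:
$v{\left(q \right)} = q^{2}$
$\left(-141 + v{\left(-4 \right)}\right)^{2} = \left(-141 + \left(-4\right)^{2}\right)^{2} = \left(-141 + 16\right)^{2} = \left(-125\right)^{2} = 15625$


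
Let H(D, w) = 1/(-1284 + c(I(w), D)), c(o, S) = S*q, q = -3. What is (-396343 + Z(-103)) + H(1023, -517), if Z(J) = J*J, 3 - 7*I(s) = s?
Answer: -1679100103/4353 ≈ -3.8573e+5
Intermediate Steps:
I(s) = 3/7 - s/7
c(o, S) = -3*S (c(o, S) = S*(-3) = -3*S)
Z(J) = J²
H(D, w) = 1/(-1284 - 3*D)
(-396343 + Z(-103)) + H(1023, -517) = (-396343 + (-103)²) + 1/(3*(-428 - 1*1023)) = (-396343 + 10609) + 1/(3*(-428 - 1023)) = -385734 + (⅓)/(-1451) = -385734 + (⅓)*(-1/1451) = -385734 - 1/4353 = -1679100103/4353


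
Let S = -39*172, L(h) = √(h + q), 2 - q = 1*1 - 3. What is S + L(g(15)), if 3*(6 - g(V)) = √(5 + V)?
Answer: -6708 + √(90 - 6*√5)/3 ≈ -6705.1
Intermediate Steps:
q = 4 (q = 2 - (1*1 - 3) = 2 - (1 - 3) = 2 - 1*(-2) = 2 + 2 = 4)
g(V) = 6 - √(5 + V)/3
L(h) = √(4 + h) (L(h) = √(h + 4) = √(4 + h))
S = -6708
S + L(g(15)) = -6708 + √(4 + (6 - √(5 + 15)/3)) = -6708 + √(4 + (6 - 2*√5/3)) = -6708 + √(10 - 2*√5/3)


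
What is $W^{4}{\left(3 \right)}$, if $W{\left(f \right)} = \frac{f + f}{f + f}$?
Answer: $1$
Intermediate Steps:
$W{\left(f \right)} = 1$ ($W{\left(f \right)} = \frac{2 f}{2 f} = 2 f \frac{1}{2 f} = 1$)
$W^{4}{\left(3 \right)} = 1^{4} = 1$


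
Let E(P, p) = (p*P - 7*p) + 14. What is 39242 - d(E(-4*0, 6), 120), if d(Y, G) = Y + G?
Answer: 39150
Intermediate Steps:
E(P, p) = 14 - 7*p + P*p (E(P, p) = (P*p - 7*p) + 14 = (-7*p + P*p) + 14 = 14 - 7*p + P*p)
d(Y, G) = G + Y
39242 - d(E(-4*0, 6), 120) = 39242 - (120 + (14 - 7*6 - 4*0*6)) = 39242 - (120 + (14 - 42 + 0*6)) = 39242 - (120 + (14 - 42 + 0)) = 39242 - (120 - 28) = 39242 - 1*92 = 39242 - 92 = 39150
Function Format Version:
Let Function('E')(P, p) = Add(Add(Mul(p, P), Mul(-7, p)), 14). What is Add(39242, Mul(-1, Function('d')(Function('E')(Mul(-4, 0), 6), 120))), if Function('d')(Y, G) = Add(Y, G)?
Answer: 39150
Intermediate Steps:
Function('E')(P, p) = Add(14, Mul(-7, p), Mul(P, p)) (Function('E')(P, p) = Add(Add(Mul(P, p), Mul(-7, p)), 14) = Add(Add(Mul(-7, p), Mul(P, p)), 14) = Add(14, Mul(-7, p), Mul(P, p)))
Function('d')(Y, G) = Add(G, Y)
Add(39242, Mul(-1, Function('d')(Function('E')(Mul(-4, 0), 6), 120))) = Add(39242, Mul(-1, Add(120, Add(14, Mul(-7, 6), Mul(Mul(-4, 0), 6))))) = Add(39242, Mul(-1, Add(120, Add(14, -42, Mul(0, 6))))) = Add(39242, Mul(-1, Add(120, Add(14, -42, 0)))) = Add(39242, Mul(-1, Add(120, -28))) = Add(39242, Mul(-1, 92)) = Add(39242, -92) = 39150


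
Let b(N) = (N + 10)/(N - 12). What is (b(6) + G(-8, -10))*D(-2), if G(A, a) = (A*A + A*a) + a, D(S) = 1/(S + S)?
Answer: -197/6 ≈ -32.833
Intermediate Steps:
b(N) = (10 + N)/(-12 + N)
D(S) = 1/(2*S)
G(A, a) = a + A² + A*a (G(A, a) = (A² + A*a) + a = a + A² + A*a)
(b(6) + G(-8, -10))*D(-2) = ((10 + 6)/(-12 + 6) + (-10 + (-8)² - 8*(-10)))*((½)/(-2)) = (16/(-6) + (-10 + 64 + 80))*((½)*(-½)) = (-⅙*16 + 134)*(-¼) = (-8/3 + 134)*(-¼) = (394/3)*(-¼) = -197/6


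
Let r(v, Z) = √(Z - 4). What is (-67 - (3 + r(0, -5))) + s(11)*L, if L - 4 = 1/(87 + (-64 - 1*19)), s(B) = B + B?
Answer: 47/2 - 3*I ≈ 23.5 - 3.0*I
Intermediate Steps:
r(v, Z) = √(-4 + Z)
s(B) = 2*B
L = 17/4 (L = 4 + 1/(87 + (-64 - 1*19)) = 4 + 1/(87 + (-64 - 19)) = 4 + 1/(87 - 83) = 4 + 1/4 = 4 + ¼ = 17/4 ≈ 4.2500)
(-67 - (3 + r(0, -5))) + s(11)*L = (-67 - (3 + √(-4 - 5))) + (2*11)*(17/4) = (-67 - (3 + √(-9))) + 22*(17/4) = (-67 - (3 + 3*I)) + 187/2 = (-67 + (-3 - 3*I)) + 187/2 = (-70 - 3*I) + 187/2 = 47/2 - 3*I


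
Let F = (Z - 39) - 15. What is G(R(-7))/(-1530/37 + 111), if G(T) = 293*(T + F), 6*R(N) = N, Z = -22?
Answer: -5019383/15462 ≈ -324.63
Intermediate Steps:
R(N) = N/6
F = -76 (F = (-22 - 39) - 15 = -61 - 15 = -76)
G(T) = -22268 + 293*T (G(T) = 293*(T - 76) = 293*(-76 + T) = -22268 + 293*T)
G(R(-7))/(-1530/37 + 111) = (-22268 + 293*((⅙)*(-7)))/(-1530/37 + 111) = (-22268 + 293*(-7/6))/(-1530/37 + 111) = (-22268 - 2051/6)/(-102*15/37 + 111) = -135659/(6*(-1530/37 + 111)) = -135659/(6*2577/37) = -135659/6*37/2577 = -5019383/15462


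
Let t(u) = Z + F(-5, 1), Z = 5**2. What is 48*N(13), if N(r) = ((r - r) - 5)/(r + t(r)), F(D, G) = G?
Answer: -80/13 ≈ -6.1538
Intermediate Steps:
Z = 25
t(u) = 26 (t(u) = 25 + 1 = 26)
N(r) = -5/(26 + r) (N(r) = ((r - r) - 5)/(r + 26) = (0 - 5)/(26 + r) = -5/(26 + r))
48*N(13) = 48*(-5/(26 + 13)) = 48*(-5/39) = -80/13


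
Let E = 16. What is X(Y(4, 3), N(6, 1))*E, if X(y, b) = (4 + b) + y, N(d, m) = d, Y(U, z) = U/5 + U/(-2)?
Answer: 704/5 ≈ 140.80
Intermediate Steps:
Y(U, z) = -3*U/10 (Y(U, z) = U*(⅕) + U*(-½) = U/5 - U/2 = -3*U/10)
X(y, b) = 4 + b + y
X(Y(4, 3), N(6, 1))*E = (4 + 6 - 3/10*4)*16 = (4 + 6 - 6/5)*16 = (44/5)*16 = 704/5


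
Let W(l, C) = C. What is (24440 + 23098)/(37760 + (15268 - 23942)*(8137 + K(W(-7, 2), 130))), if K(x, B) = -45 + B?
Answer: -417/625262 ≈ -0.00066692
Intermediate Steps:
(24440 + 23098)/(37760 + (15268 - 23942)*(8137 + K(W(-7, 2), 130))) = (24440 + 23098)/(37760 + (15268 - 23942)*(8137 + (-45 + 130))) = 47538/(37760 - 8674*(8137 + 85)) = 47538/(37760 - 8674*8222) = 47538/(37760 - 71317628) = 47538/(-71279868) = 47538*(-1/71279868) = -417/625262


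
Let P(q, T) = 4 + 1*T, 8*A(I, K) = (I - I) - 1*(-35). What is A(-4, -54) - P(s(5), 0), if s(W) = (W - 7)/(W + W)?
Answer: 3/8 ≈ 0.37500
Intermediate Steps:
A(I, K) = 35/8 (A(I, K) = ((I - I) - 1*(-35))/8 = (0 + 35)/8 = (1/8)*35 = 35/8)
s(W) = (-7 + W)/(2*W) (s(W) = (-7 + W)/((2*W)) = (-7 + W)*(1/(2*W)) = (-7 + W)/(2*W))
P(q, T) = 4 + T
A(-4, -54) - P(s(5), 0) = 35/8 - (4 + 0) = 35/8 - 1*4 = 35/8 - 4 = 3/8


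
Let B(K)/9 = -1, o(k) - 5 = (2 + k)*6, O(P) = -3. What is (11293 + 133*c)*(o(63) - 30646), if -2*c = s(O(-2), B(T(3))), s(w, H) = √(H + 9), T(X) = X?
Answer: -341624543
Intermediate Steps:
o(k) = 17 + 6*k (o(k) = 5 + (2 + k)*6 = 5 + (12 + 6*k) = 17 + 6*k)
B(K) = -9 (B(K) = 9*(-1) = -9)
s(w, H) = √(9 + H)
c = 0 (c = -√(9 - 9)/2 = -√0/2 = -½*0 = 0)
(11293 + 133*c)*(o(63) - 30646) = (11293 + 133*0)*((17 + 6*63) - 30646) = (11293 + 0)*((17 + 378) - 30646) = 11293*(395 - 30646) = 11293*(-30251) = -341624543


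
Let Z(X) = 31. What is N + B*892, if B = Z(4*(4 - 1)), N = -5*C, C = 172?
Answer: 26792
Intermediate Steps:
N = -860 (N = -5*172 = -860)
B = 31
N + B*892 = -860 + 31*892 = -860 + 27652 = 26792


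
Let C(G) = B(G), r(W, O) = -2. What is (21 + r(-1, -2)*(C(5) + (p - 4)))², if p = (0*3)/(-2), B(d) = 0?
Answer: 841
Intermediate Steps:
C(G) = 0
p = 0 (p = 0*(-½) = 0)
(21 + r(-1, -2)*(C(5) + (p - 4)))² = (21 - 2*(0 + (0 - 4)))² = (21 - 2*(0 - 4))² = (21 - 2*(-4))² = (21 + 8)² = 29² = 841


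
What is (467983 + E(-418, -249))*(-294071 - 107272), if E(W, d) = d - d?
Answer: -187821701169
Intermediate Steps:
E(W, d) = 0
(467983 + E(-418, -249))*(-294071 - 107272) = (467983 + 0)*(-294071 - 107272) = 467983*(-401343) = -187821701169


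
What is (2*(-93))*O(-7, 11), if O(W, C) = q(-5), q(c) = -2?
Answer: 372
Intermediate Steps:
O(W, C) = -2
(2*(-93))*O(-7, 11) = (2*(-93))*(-2) = -186*(-2) = 372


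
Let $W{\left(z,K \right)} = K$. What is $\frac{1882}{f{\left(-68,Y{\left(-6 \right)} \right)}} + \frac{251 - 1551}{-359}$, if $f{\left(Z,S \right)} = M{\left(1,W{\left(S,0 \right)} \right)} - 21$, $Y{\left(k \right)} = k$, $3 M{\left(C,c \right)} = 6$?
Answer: $- \frac{650938}{6821} \approx -95.431$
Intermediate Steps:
$M{\left(C,c \right)} = 2$ ($M{\left(C,c \right)} = \frac{1}{3} \cdot 6 = 2$)
$f{\left(Z,S \right)} = -19$ ($f{\left(Z,S \right)} = 2 - 21 = -19$)
$\frac{1882}{f{\left(-68,Y{\left(-6 \right)} \right)}} + \frac{251 - 1551}{-359} = \frac{1882}{-19} + \frac{251 - 1551}{-359} = 1882 \left(- \frac{1}{19}\right) + \left(251 - 1551\right) \left(- \frac{1}{359}\right) = - \frac{1882}{19} - - \frac{1300}{359} = - \frac{1882}{19} + \frac{1300}{359} = - \frac{650938}{6821}$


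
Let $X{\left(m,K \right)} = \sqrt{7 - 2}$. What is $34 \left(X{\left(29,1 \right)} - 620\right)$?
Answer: $-21080 + 34 \sqrt{5} \approx -21004.0$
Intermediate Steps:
$X{\left(m,K \right)} = \sqrt{5}$
$34 \left(X{\left(29,1 \right)} - 620\right) = 34 \left(\sqrt{5} - 620\right) = 34 \left(-620 + \sqrt{5}\right) = -21080 + 34 \sqrt{5}$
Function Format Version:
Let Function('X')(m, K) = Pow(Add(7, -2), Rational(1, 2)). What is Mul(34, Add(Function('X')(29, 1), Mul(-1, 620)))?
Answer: Add(-21080, Mul(34, Pow(5, Rational(1, 2)))) ≈ -21004.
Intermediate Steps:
Function('X')(m, K) = Pow(5, Rational(1, 2))
Mul(34, Add(Function('X')(29, 1), Mul(-1, 620))) = Mul(34, Add(Pow(5, Rational(1, 2)), Mul(-1, 620))) = Mul(34, Add(Pow(5, Rational(1, 2)), -620)) = Mul(34, Add(-620, Pow(5, Rational(1, 2)))) = Add(-21080, Mul(34, Pow(5, Rational(1, 2))))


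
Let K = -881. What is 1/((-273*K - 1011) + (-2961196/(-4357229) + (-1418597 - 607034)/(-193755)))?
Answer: 844234904895/202205348076829769 ≈ 4.1751e-6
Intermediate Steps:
1/((-273*K - 1011) + (-2961196/(-4357229) + (-1418597 - 607034)/(-193755))) = 1/((-273*(-881) - 1011) + (-2961196/(-4357229) + (-1418597 - 607034)/(-193755))) = 1/((240513 - 1011) + (-2961196*(-1/4357229) - 2025631*(-1/193755))) = 1/(239502 + (2961196/4357229 + 2025631/193755)) = 1/(239502 + 9399884667479/844234904895) = 1/(202205348076829769/844234904895) = 844234904895/202205348076829769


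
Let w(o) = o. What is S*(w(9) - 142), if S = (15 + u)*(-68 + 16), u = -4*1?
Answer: 76076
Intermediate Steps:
u = -4
S = -572 (S = (15 - 4)*(-68 + 16) = 11*(-52) = -572)
S*(w(9) - 142) = -572*(9 - 142) = -572*(-133) = 76076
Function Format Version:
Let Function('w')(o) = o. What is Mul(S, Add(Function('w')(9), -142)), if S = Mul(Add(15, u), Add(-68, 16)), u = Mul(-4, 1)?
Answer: 76076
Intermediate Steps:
u = -4
S = -572 (S = Mul(Add(15, -4), Add(-68, 16)) = Mul(11, -52) = -572)
Mul(S, Add(Function('w')(9), -142)) = Mul(-572, Add(9, -142)) = Mul(-572, -133) = 76076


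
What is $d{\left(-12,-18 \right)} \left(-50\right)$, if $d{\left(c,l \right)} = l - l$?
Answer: $0$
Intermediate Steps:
$d{\left(c,l \right)} = 0$
$d{\left(-12,-18 \right)} \left(-50\right) = 0 \left(-50\right) = 0$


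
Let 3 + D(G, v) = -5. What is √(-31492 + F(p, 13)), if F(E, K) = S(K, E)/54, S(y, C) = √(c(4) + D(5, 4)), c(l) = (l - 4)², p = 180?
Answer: √(-2550852 + 3*I*√2)/9 ≈ 0.00014758 + 177.46*I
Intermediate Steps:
D(G, v) = -8 (D(G, v) = -3 - 5 = -8)
c(l) = (-4 + l)²
S(y, C) = 2*I*√2 (S(y, C) = √((-4 + 4)² - 8) = √(0² - 8) = √(0 - 8) = √(-8) = 2*I*√2)
F(E, K) = I*√2/27 (F(E, K) = (2*I*√2)/54 = (2*I*√2)*(1/54) = I*√2/27)
√(-31492 + F(p, 13)) = √(-31492 + I*√2/27)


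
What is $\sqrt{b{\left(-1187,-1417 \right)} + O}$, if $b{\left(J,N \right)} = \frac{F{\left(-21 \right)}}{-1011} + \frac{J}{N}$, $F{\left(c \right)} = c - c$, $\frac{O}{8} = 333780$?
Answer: $\frac{\sqrt{5361547205339}}{1417} \approx 1634.1$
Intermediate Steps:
$O = 2670240$ ($O = 8 \cdot 333780 = 2670240$)
$F{\left(c \right)} = 0$
$b{\left(J,N \right)} = \frac{J}{N}$ ($b{\left(J,N \right)} = \frac{0}{-1011} + \frac{J}{N} = 0 \left(- \frac{1}{1011}\right) + \frac{J}{N} = 0 + \frac{J}{N} = \frac{J}{N}$)
$\sqrt{b{\left(-1187,-1417 \right)} + O} = \sqrt{- \frac{1187}{-1417} + 2670240} = \sqrt{\left(-1187\right) \left(- \frac{1}{1417}\right) + 2670240} = \sqrt{\frac{1187}{1417} + 2670240} = \sqrt{\frac{3783731267}{1417}} = \frac{\sqrt{5361547205339}}{1417}$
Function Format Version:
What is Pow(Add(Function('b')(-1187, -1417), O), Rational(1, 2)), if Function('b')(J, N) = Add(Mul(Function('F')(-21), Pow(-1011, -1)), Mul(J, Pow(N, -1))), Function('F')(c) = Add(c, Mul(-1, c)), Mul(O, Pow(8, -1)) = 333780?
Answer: Mul(Rational(1, 1417), Pow(5361547205339, Rational(1, 2))) ≈ 1634.1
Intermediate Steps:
O = 2670240 (O = Mul(8, 333780) = 2670240)
Function('F')(c) = 0
Function('b')(J, N) = Mul(J, Pow(N, -1)) (Function('b')(J, N) = Add(Mul(0, Pow(-1011, -1)), Mul(J, Pow(N, -1))) = Add(Mul(0, Rational(-1, 1011)), Mul(J, Pow(N, -1))) = Add(0, Mul(J, Pow(N, -1))) = Mul(J, Pow(N, -1)))
Pow(Add(Function('b')(-1187, -1417), O), Rational(1, 2)) = Pow(Add(Mul(-1187, Pow(-1417, -1)), 2670240), Rational(1, 2)) = Pow(Add(Mul(-1187, Rational(-1, 1417)), 2670240), Rational(1, 2)) = Pow(Add(Rational(1187, 1417), 2670240), Rational(1, 2)) = Pow(Rational(3783731267, 1417), Rational(1, 2)) = Mul(Rational(1, 1417), Pow(5361547205339, Rational(1, 2)))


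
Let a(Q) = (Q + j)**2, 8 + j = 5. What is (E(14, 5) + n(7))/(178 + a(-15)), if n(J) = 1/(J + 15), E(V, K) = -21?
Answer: -461/11044 ≈ -0.041742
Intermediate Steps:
j = -3 (j = -8 + 5 = -3)
n(J) = 1/(15 + J)
a(Q) = (-3 + Q)**2 (a(Q) = (Q - 3)**2 = (-3 + Q)**2)
(E(14, 5) + n(7))/(178 + a(-15)) = (-21 + 1/(15 + 7))/(178 + (-3 - 15)**2) = (-21 + 1/22)/(178 + (-18)**2) = (-21 + 1/22)/(178 + 324) = -461/22/502 = -461/22*1/502 = -461/11044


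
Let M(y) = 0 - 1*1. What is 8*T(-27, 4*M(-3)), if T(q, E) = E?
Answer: -32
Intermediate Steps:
M(y) = -1 (M(y) = 0 - 1 = -1)
8*T(-27, 4*M(-3)) = 8*(4*(-1)) = 8*(-4) = -32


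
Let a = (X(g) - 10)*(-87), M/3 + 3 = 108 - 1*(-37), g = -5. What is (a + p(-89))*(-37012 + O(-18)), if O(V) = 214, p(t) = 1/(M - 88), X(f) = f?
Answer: -8115633309/169 ≈ -4.8022e+7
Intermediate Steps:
M = 426 (M = -9 + 3*(108 - 1*(-37)) = -9 + 3*(108 + 37) = -9 + 3*145 = -9 + 435 = 426)
p(t) = 1/338 (p(t) = 1/(426 - 88) = 1/338)
a = 1305 (a = (-5 - 10)*(-87) = -15*(-87) = 1305)
(a + p(-89))*(-37012 + O(-18)) = (1305 + 1/338)*(-37012 + 214) = (441091/338)*(-36798) = -8115633309/169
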